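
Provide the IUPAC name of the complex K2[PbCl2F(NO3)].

potassium dichlorofluoronitratoplumbate(II)

The 2 potassium counter-ions carry a total charge of +2, so each complex ion is 2−.
Ligand charges: 1×nitrato (-1 each), 1×fluoro (-1 each), 2×chloro (-1 each); total -4. So Pb + (-4) = 2−, giving Pb = +2.
Ligands are named alphabetically: chloro before fluoro before nitrato.
The complex ion is anionic, so lead takes the -ate form plumbate(II).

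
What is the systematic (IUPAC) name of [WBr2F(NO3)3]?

There is no counter-ion, so the complex is neutral overall.
Ligand charges: 2×bromo (-1 each), 3×nitrato (-1 each), 1×fluoro (-1 each); total -6. So W + (-6) = 0, giving W = +6.
Ligands are named alphabetically: bromo before fluoro before nitrato.

dibromofluorotrinitratotungsten(VI)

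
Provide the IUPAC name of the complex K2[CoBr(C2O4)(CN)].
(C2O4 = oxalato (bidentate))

The 2 potassium counter-ions carry a total charge of +2, so each complex ion is 2−.
Ligand charges: 1×cyano (-1 each), 1×bromo (-1 each), 1×oxalato (-2 each); total -4. So Co + (-4) = 2−, giving Co = +2.
The complex ion is anionic, so cobalt takes the -ate form cobaltate(II).

potassium bromocyanooxalatocobaltate(II)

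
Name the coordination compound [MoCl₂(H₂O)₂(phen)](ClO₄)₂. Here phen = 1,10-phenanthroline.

The 2 perchlorate counter-ions carry a total charge of -2, so each complex ion is 2+.
Ligand charges: 1×1,10-phenanthroline (neutral), 2×chloro (-1 each), 2×aqua (neutral); total -2. So Mo + (-2) = 2+, giving Mo = +4.
Ligands are named alphabetically: aqua before chloro before phenanthroline.

diaquadichloro(1,10-phenanthroline)molybdenum(IV) perchlorate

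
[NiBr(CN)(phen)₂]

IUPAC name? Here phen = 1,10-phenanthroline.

bromocyanobis(1,10-phenanthroline)nickel(II)

There is no counter-ion, so the complex is neutral overall.
Ligand charges: 1×bromo (-1 each), 2×1,10-phenanthroline (neutral), 1×cyano (-1 each); total -2. So Ni + (-2) = 0, giving Ni = +2.
Ligands are named alphabetically: bromo before cyano before phenanthroline.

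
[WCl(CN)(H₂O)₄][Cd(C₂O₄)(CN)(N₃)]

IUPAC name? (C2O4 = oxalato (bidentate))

tetraaquachlorocyanotungsten(IV) azidocyanooxalatocadmate(II)

Both ions are complex: the cation is named first with the plain metal name, the anion second with the -ate form; each ion's ligands are alphabetised independently.
Cadmium is always +2 in its complexes; the anion's ligand charges sum to -4, so the complex anion is 2−.
A 1:1 salt means the cation carries the equal and opposite charge, 2+.
Cation: ligand charges sum to -2; for the ion to be 2+, W = +4.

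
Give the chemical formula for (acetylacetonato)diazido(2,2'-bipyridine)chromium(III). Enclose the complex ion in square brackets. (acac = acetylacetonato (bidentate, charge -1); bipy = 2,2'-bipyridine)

[Cr(acac)(bipy)(N3)2]

Ligands: 1 acetylacetonato (acac, -1), 2 azido (N3, -1), 1 2,2'-bipyridine (bipy, neutral). Ligand charge sum = -3.
With Cr in oxidation state +3, the complex ion is [Cr...].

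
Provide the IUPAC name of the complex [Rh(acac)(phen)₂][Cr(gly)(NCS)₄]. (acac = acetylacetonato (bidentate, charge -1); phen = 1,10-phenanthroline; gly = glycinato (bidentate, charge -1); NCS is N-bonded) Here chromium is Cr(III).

Both ions are complex: the cation is named first with the plain metal name, the anion second with the -ate form; each ion's ligands are alphabetised independently.
Cr is given as +3; the anion's ligand charges sum to -5, so the complex anion is 2−.
A 1:1 salt means the cation carries the equal and opposite charge, 2+.
Cation: ligand charges sum to -1; for the ion to be 2+, Rh = +3.

(acetylacetonato)bis(1,10-phenanthroline)rhodium(III) (glycinato)tetraisothiocyanatochromate(III)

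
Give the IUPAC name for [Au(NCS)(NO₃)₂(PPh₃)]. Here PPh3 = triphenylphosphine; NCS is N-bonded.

isothiocyanatodinitrato(triphenylphosphine)gold(III)

There is no counter-ion, so the complex is neutral overall.
Ligand charges: 2×nitrato (-1 each), 1×triphenylphosphine (neutral), 1×isothiocyanato (-1 each); total -3. So Au + (-3) = 0, giving Au = +3.
Ligands are named alphabetically: isothiocyanato before nitrato before triphenylphosphine.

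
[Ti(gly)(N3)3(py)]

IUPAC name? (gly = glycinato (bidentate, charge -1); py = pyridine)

There is no counter-ion, so the complex is neutral overall.
Ligand charges: 1×glycinato (-1 each), 3×azido (-1 each), 1×pyridine (neutral); total -4. So Ti + (-4) = 0, giving Ti = +4.
Ligands are named alphabetically: azido before glycinato before pyridine.

triazido(glycinato)(pyridine)titanium(IV)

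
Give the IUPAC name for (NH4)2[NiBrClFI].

ammonium bromochlorofluoroiodonickelate(II)

The 2 ammonium counter-ions carry a total charge of +2, so each complex ion is 2−.
Ligand charges: 1×bromo (-1 each), 1×chloro (-1 each), 1×fluoro (-1 each), 1×iodo (-1 each); total -4. So Ni + (-4) = 2−, giving Ni = +2.
Ligands are named alphabetically: bromo before chloro before fluoro before iodo.
The complex ion is anionic, so nickel takes the -ate form nickelate(II).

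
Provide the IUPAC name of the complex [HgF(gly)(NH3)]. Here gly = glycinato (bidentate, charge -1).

amminefluoro(glycinato)mercury(II)

There is no counter-ion, so the complex is neutral overall.
Ligand charges: 1×fluoro (-1 each), 1×ammine (neutral), 1×glycinato (-1 each); total -2. So Hg + (-2) = 0, giving Hg = +2.
Ligands are named alphabetically: ammine before fluoro before glycinato.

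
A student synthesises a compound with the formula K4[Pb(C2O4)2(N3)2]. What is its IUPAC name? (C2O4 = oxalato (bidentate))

The 4 potassium counter-ions carry a total charge of +4, so each complex ion is 4−.
Ligand charges: 2×oxalato (-2 each), 2×azido (-1 each); total -6. So Pb + (-6) = 4−, giving Pb = +2.
The complex ion is anionic, so lead takes the -ate form plumbate(II).

potassium diazidodioxalatoplumbate(II)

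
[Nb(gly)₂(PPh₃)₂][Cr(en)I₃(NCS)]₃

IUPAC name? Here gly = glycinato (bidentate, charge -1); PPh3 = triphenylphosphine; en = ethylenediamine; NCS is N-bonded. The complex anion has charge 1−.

The complex anion is given as 1−; its ligand charges sum to -4, so Cr = +3.
With 3 anions per cation, the cation must be 3×1 = 3+.
Cation: ligand charges sum to -2; for the ion to be 3+, Nb = +5.

bis(glycinato)bis(triphenylphosphine)niobium(V) (ethylenediamine)triiodoisothiocyanatochromate(III)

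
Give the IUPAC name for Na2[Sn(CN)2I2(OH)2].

The 2 sodium counter-ions carry a total charge of +2, so each complex ion is 2−.
Ligand charges: 2×cyano (-1 each), 2×iodo (-1 each), 2×hydroxo (-1 each); total -6. So Sn + (-6) = 2−, giving Sn = +4.
Ligands are named alphabetically: cyano before hydroxo before iodo.
The complex ion is anionic, so tin takes the -ate form stannate(IV).

sodium dicyanodihydroxodiiodostannate(IV)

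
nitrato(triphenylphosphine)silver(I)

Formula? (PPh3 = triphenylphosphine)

Ligands: 1 triphenylphosphine (PPh3, neutral), 1 nitrato (NO3, -1). Ligand charge sum = -1.
With Ag in oxidation state +1, the complex ion is [Ag...].

[Ag(NO3)(PPh3)]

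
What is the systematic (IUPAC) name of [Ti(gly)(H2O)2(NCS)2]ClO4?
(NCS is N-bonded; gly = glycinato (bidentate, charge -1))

diaqua(glycinato)diisothiocyanatotitanium(IV) perchlorate

The 1 perchlorate counter-ion carries a total charge of -1, so each complex ion is 1+.
Ligand charges: 2×isothiocyanato (-1 each), 1×glycinato (-1 each), 2×aqua (neutral); total -3. So Ti + (-3) = 1+, giving Ti = +4.
Ligands are named alphabetically: aqua before glycinato before isothiocyanato.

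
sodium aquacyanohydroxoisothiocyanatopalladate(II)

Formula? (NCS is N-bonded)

Na[Pd(CN)(H2O)(NCS)(OH)]

Ligands: 1 aqua (H2O, neutral), 1 hydroxo (OH, -1), 1 isothiocyanato (NCS, -1), 1 cyano (CN, -1). Ligand charge sum = -3.
With Pd in oxidation state +2, the complex ion is [Pd...]^1−.
Charge balance with sodium (+1) requires 1 complex ion per 1 sodium.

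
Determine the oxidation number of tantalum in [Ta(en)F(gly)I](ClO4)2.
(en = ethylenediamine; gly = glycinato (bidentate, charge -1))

2 perchlorate outside the brackets (-1 each) → the complex ion is 2+.
Ligand charges: 1×F = -1; 1×en neutral; 1×gly = -1; 1×I = -1; sum -3.
Ta + (-3) = 2+ ⇒ Ta is +5.

+5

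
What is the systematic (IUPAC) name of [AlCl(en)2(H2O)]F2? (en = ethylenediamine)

aquachlorobis(ethylenediamine)aluminium(III) fluoride

The 2 fluoride counter-ions carry a total charge of -2, so each complex ion is 2+.
Ligand charges: 1×chloro (-1 each), 1×aqua (neutral), 2×ethylenediamine (neutral); total -1. So Al + (-1) = 2+, giving Al = +3.
Ligands are named alphabetically: aqua before chloro before ethylenediamine.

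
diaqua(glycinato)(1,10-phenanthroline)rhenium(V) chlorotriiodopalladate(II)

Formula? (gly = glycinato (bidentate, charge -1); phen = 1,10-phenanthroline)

[Re(gly)(H2O)2(phen)][PdClI3]2

Cation [Re…]: ligand charges -1, Re(V) ⇒ ion charge 4+.
Anion [Pd…]: ligand charges -4, Pd(II) ⇒ ion charge 2−.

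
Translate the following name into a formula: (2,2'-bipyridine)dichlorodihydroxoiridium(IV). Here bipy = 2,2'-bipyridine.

Ligands: 2 chloro (Cl, -1), 2 hydroxo (OH, -1), 1 2,2'-bipyridine (bipy, neutral). Ligand charge sum = -4.
With Ir in oxidation state +4, the complex ion is [Ir...].

[Ir(bipy)Cl2(OH)2]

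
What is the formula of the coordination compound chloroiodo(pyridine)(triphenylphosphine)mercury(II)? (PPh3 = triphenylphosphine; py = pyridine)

[HgClI(PPh3)(py)]

Ligands: 1 chloro (Cl, -1), 1 triphenylphosphine (PPh3, neutral), 1 pyridine (py, neutral), 1 iodo (I, -1). Ligand charge sum = -2.
With Hg in oxidation state +2, the complex ion is [Hg...].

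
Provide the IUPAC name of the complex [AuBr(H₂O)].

There is no counter-ion, so the complex is neutral overall.
Ligand charges: 1×bromo (-1 each), 1×aqua (neutral); total -1. So Au + (-1) = 0, giving Au = +1.
Ligands are named alphabetically: aqua before bromo.

aquabromogold(I)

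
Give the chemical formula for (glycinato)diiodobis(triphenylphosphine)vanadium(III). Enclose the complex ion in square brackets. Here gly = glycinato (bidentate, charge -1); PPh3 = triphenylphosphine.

[V(gly)I2(PPh3)2]

Ligands: 1 glycinato (gly, -1), 2 iodo (I, -1), 2 triphenylphosphine (PPh3, neutral). Ligand charge sum = -3.
With V in oxidation state +3, the complex ion is [V...].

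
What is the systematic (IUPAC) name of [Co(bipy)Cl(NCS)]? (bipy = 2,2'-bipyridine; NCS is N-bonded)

There is no counter-ion, so the complex is neutral overall.
Ligand charges: 1×2,2'-bipyridine (neutral), 1×chloro (-1 each), 1×isothiocyanato (-1 each); total -2. So Co + (-2) = 0, giving Co = +2.
Ligands are named alphabetically: bipyridine before chloro before isothiocyanato.

(2,2'-bipyridine)chloroisothiocyanatocobalt(II)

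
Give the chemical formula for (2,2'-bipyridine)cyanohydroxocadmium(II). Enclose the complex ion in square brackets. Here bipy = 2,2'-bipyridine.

Ligands: 1 cyano (CN, -1), 1 2,2'-bipyridine (bipy, neutral), 1 hydroxo (OH, -1). Ligand charge sum = -2.
With Cd in oxidation state +2, the complex ion is [Cd...].

[Cd(bipy)(CN)(OH)]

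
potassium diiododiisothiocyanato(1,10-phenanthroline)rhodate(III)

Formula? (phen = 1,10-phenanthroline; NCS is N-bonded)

K[RhI2(NCS)2(phen)]

Ligands: 1 1,10-phenanthroline (phen, neutral), 2 iodo (I, -1), 2 isothiocyanato (NCS, -1). Ligand charge sum = -4.
With Rh in oxidation state +3, the complex ion is [Rh...]^1−.
Charge balance with potassium (+1) requires 1 complex ion per 1 potassium.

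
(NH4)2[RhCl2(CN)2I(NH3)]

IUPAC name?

ammonium amminedichlorodicyanoiodorhodate(III)

The 2 ammonium counter-ions carry a total charge of +2, so each complex ion is 2−.
Ligand charges: 2×cyano (-1 each), 2×chloro (-1 each), 1×ammine (neutral), 1×iodo (-1 each); total -5. So Rh + (-5) = 2−, giving Rh = +3.
Ligands are named alphabetically: ammine before chloro before cyano before iodo.
The complex ion is anionic, so rhodium takes the -ate form rhodate(III).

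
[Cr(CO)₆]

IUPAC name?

There is no counter-ion, so the complex is neutral overall.
Ligand charges: 6×carbonyl (neutral); total 0. So Cr + (0) = 0, giving Cr = 0.

hexacarbonylchromium(0)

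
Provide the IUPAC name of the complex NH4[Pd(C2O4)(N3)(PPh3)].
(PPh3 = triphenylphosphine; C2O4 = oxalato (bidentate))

ammonium azidooxalato(triphenylphosphine)palladate(II)

The 1 ammonium counter-ion carries a total charge of +1, so each complex ion is 1−.
Ligand charges: 1×azido (-1 each), 1×triphenylphosphine (neutral), 1×oxalato (-2 each); total -3. So Pd + (-3) = 1−, giving Pd = +2.
Ligands are named alphabetically: azido before oxalato before triphenylphosphine.
The complex ion is anionic, so palladium takes the -ate form palladate(II).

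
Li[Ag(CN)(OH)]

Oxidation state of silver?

+1

1 lithium outside the brackets (+1 each) → the complex ion is 1−.
Ligand charges: 1×OH = -1; 1×CN = -1; sum -2.
Ag + (-2) = 1− ⇒ Ag is +1.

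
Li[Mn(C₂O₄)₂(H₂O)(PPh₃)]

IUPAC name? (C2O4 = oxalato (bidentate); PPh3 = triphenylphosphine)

lithium aquadioxalato(triphenylphosphine)manganate(III)

The 1 lithium counter-ion carries a total charge of +1, so each complex ion is 1−.
Ligand charges: 2×oxalato (-2 each), 1×aqua (neutral), 1×triphenylphosphine (neutral); total -4. So Mn + (-4) = 1−, giving Mn = +3.
Ligands are named alphabetically: aqua before oxalato before triphenylphosphine.
The complex ion is anionic, so manganese takes the -ate form manganate(III).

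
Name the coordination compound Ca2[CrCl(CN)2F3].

calcium chlorodicyanotrifluorochromate(II)

The 2 calcium counter-ions carry a total charge of +4, so each complex ion is 4−.
Ligand charges: 2×cyano (-1 each), 3×fluoro (-1 each), 1×chloro (-1 each); total -6. So Cr + (-6) = 4−, giving Cr = +2.
Ligands are named alphabetically: chloro before cyano before fluoro.
The complex ion is anionic, so chromium takes the -ate form chromate(II).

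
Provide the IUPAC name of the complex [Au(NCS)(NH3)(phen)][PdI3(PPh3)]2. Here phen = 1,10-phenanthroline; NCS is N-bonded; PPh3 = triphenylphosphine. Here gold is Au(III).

Both ions are complex: the cation is named first with the plain metal name, the anion second with the -ate form; each ion's ligands are alphabetised independently.
Au is given as +3; the cation's ligand charges sum to -1, so the complex cation is 2+.
With 2 anions per cation, each anion must be 2/2 = 1−.
Anion: ligand charges sum to -3; for the ion to be 1−, Pd = +2.

ammineisothiocyanato(1,10-phenanthroline)gold(III) triiodo(triphenylphosphine)palladate(II)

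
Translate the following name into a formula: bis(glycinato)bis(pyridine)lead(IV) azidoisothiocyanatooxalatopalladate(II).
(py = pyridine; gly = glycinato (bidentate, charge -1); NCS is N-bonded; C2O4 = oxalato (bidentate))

Cation [Pb…]: ligand charges -2, Pb(IV) ⇒ ion charge 2+.
Anion [Pd…]: ligand charges -4, Pd(II) ⇒ ion charge 2−.
One 2+ cation balances one 2− anion.

[Pb(gly)2(py)2][Pd(C2O4)(N3)(NCS)]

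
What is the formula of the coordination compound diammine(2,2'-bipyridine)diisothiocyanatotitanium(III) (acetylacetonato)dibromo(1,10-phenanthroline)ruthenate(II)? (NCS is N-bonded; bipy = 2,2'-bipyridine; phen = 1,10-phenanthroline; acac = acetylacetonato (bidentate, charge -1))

Cation [Ti…]: ligand charges -2, Ti(III) ⇒ ion charge 1+.
Anion [Ru…]: ligand charges -3, Ru(II) ⇒ ion charge 1−.

[Ti(bipy)(NCS)2(NH3)2][Ru(acac)Br2(phen)]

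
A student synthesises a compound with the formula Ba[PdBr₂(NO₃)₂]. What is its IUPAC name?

The 1 barium counter-ion carries a total charge of +2, so each complex ion is 2−.
Ligand charges: 2×bromo (-1 each), 2×nitrato (-1 each); total -4. So Pd + (-4) = 2−, giving Pd = +2.
The complex ion is anionic, so palladium takes the -ate form palladate(II).

barium dibromodinitratopalladate(II)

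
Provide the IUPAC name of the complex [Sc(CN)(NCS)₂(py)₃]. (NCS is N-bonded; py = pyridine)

cyanodiisothiocyanatotris(pyridine)scandium(III)

There is no counter-ion, so the complex is neutral overall.
Ligand charges: 2×isothiocyanato (-1 each), 3×pyridine (neutral), 1×cyano (-1 each); total -3. So Sc + (-3) = 0, giving Sc = +3.
Ligands are named alphabetically: cyano before isothiocyanato before pyridine.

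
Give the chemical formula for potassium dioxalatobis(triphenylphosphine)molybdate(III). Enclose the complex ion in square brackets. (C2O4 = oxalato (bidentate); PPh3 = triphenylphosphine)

Ligands: 2 oxalato (C2O4, -2), 2 triphenylphosphine (PPh3, neutral). Ligand charge sum = -4.
With Mo in oxidation state +3, the complex ion is [Mo...]^1−.
Charge balance with potassium (+1) requires 1 complex ion per 1 potassium.

K[Mo(C2O4)2(PPh3)2]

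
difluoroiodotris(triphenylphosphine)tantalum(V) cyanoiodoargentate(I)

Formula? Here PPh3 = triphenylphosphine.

Cation [Ta…]: ligand charges -3, Ta(V) ⇒ ion charge 2+.
Anion [Ag…]: ligand charges -2, Ag(I) ⇒ ion charge 1−.

[TaF2I(PPh3)3][Ag(CN)I]2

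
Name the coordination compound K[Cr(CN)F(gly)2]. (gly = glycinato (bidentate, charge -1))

The 1 potassium counter-ion carries a total charge of +1, so each complex ion is 1−.
Ligand charges: 1×cyano (-1 each), 2×glycinato (-1 each), 1×fluoro (-1 each); total -4. So Cr + (-4) = 1−, giving Cr = +3.
Ligands are named alphabetically: cyano before fluoro before glycinato.
The complex ion is anionic, so chromium takes the -ate form chromate(III).

potassium cyanofluorobis(glycinato)chromate(III)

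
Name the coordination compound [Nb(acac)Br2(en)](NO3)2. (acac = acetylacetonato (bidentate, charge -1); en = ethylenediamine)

The 2 nitrate counter-ions carry a total charge of -2, so each complex ion is 2+.
Ligand charges: 1×acetylacetonato (-1 each), 1×ethylenediamine (neutral), 2×bromo (-1 each); total -3. So Nb + (-3) = 2+, giving Nb = +5.
Ligands are named alphabetically: acetylacetonato before bromo before ethylenediamine.

(acetylacetonato)dibromo(ethylenediamine)niobium(V) nitrate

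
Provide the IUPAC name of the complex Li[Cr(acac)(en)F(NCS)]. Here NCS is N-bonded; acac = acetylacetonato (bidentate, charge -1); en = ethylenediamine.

lithium (acetylacetonato)(ethylenediamine)fluoroisothiocyanatochromate(II)

The 1 lithium counter-ion carries a total charge of +1, so each complex ion is 1−.
Ligand charges: 1×isothiocyanato (-1 each), 1×acetylacetonato (-1 each), 1×ethylenediamine (neutral), 1×fluoro (-1 each); total -3. So Cr + (-3) = 1−, giving Cr = +2.
The complex ion is anionic, so chromium takes the -ate form chromate(II).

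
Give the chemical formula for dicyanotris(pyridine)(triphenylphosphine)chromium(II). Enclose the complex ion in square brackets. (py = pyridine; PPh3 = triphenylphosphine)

Ligands: 2 cyano (CN, -1), 3 pyridine (py, neutral), 1 triphenylphosphine (PPh3, neutral). Ligand charge sum = -2.
With Cr in oxidation state +2, the complex ion is [Cr...].

[Cr(CN)2(PPh3)(py)3]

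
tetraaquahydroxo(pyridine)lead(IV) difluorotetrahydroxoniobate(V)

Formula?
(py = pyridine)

Cation [Pb…]: ligand charges -1, Pb(IV) ⇒ ion charge 3+.
Anion [Nb…]: ligand charges -6, Nb(V) ⇒ ion charge 1−.
One 3+ cation requires 3 of the 1− anion.

[Pb(H2O)4(OH)(py)][NbF2(OH)4]3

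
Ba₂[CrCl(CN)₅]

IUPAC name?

The 2 barium counter-ions carry a total charge of +4, so each complex ion is 4−.
Ligand charges: 5×cyano (-1 each), 1×chloro (-1 each); total -6. So Cr + (-6) = 4−, giving Cr = +2.
Ligands are named alphabetically: chloro before cyano.
The complex ion is anionic, so chromium takes the -ate form chromate(II).

barium chloropentacyanochromate(II)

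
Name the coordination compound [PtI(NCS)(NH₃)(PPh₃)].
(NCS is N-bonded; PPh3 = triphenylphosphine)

ammineiodoisothiocyanato(triphenylphosphine)platinum(II)

There is no counter-ion, so the complex is neutral overall.
Ligand charges: 1×isothiocyanato (-1 each), 1×ammine (neutral), 1×triphenylphosphine (neutral), 1×iodo (-1 each); total -2. So Pt + (-2) = 0, giving Pt = +2.
Ligands are named alphabetically: ammine before iodo before isothiocyanato before triphenylphosphine.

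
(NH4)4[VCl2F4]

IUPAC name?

ammonium dichlorotetrafluorovanadate(II)

The 4 ammonium counter-ions carry a total charge of +4, so each complex ion is 4−.
Ligand charges: 2×chloro (-1 each), 4×fluoro (-1 each); total -6. So V + (-6) = 4−, giving V = +2.
Ligands are named alphabetically: chloro before fluoro.
The complex ion is anionic, so vanadium takes the -ate form vanadate(II).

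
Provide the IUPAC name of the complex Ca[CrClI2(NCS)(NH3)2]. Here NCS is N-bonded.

calcium diamminechlorodiiodoisothiocyanatochromate(II)

The 1 calcium counter-ion carries a total charge of +2, so each complex ion is 2−.
Ligand charges: 2×ammine (neutral), 2×iodo (-1 each), 1×chloro (-1 each), 1×isothiocyanato (-1 each); total -4. So Cr + (-4) = 2−, giving Cr = +2.
The complex ion is anionic, so chromium takes the -ate form chromate(II).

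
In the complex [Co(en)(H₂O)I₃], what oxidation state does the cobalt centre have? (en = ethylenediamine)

+3

No counter-ion: the bracketed complex is neutral.
Ligand charges: 1×H2O neutral; 3×I = -3; 1×en neutral; sum -3.
Co + (-3) = 0 ⇒ Co is +3.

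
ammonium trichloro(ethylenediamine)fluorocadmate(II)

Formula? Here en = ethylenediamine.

Ligands: 1 fluoro (F, -1), 3 chloro (Cl, -1), 1 ethylenediamine (en, neutral). Ligand charge sum = -4.
Charge balance with ammonium (+1) requires 1 complex ion per 2 ammonium.

(NH4)2[CdCl3(en)F]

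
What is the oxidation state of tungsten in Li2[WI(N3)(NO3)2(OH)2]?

+4

2 lithium outside the brackets (+1 each) → the complex ion is 2−.
Ligand charges: 2×NO3 = -2; 2×OH = -2; 1×I = -1; 1×N3 = -1; sum -6.
W + (-6) = 2− ⇒ W is +4.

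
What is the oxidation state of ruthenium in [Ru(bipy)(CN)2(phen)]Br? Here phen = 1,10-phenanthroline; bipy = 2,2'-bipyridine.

1 bromide outside the brackets (-1 each) → the complex ion is 1+.
Ligand charges: 2×CN = -2; 1×phen neutral; 1×bipy neutral; sum -2.
Ru + (-2) = 1+ ⇒ Ru is +3.

+3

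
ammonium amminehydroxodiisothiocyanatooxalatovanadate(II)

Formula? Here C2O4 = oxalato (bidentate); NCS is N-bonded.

Ligands: 1 hydroxo (OH, -1), 1 oxalato (C2O4, -2), 1 ammine (NH3, neutral), 2 isothiocyanato (NCS, -1). Ligand charge sum = -5.
With V in oxidation state +2, the complex ion is [V...]^3−.
Charge balance with ammonium (+1) requires 1 complex ion per 3 ammonium.

(NH4)3[V(C2O4)(NCS)2(NH3)(OH)]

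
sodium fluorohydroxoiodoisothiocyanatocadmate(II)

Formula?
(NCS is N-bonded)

Na2[CdFI(NCS)(OH)]

Ligands: 1 isothiocyanato (NCS, -1), 1 fluoro (F, -1), 1 iodo (I, -1), 1 hydroxo (OH, -1). Ligand charge sum = -4.
With Cd in oxidation state +2, the complex ion is [Cd...]^2−.
Charge balance with sodium (+1) requires 1 complex ion per 2 sodium.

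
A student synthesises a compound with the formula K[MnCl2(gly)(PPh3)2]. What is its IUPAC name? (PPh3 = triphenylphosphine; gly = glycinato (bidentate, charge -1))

The 1 potassium counter-ion carries a total charge of +1, so each complex ion is 1−.
Ligand charges: 2×triphenylphosphine (neutral), 2×chloro (-1 each), 1×glycinato (-1 each); total -3. So Mn + (-3) = 1−, giving Mn = +2.
The complex ion is anionic, so manganese takes the -ate form manganate(II).

potassium dichloro(glycinato)bis(triphenylphosphine)manganate(II)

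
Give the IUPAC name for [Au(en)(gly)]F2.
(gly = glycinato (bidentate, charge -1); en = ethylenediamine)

The 2 fluoride counter-ions carry a total charge of -2, so each complex ion is 2+.
Ligand charges: 1×glycinato (-1 each), 1×ethylenediamine (neutral); total -1. So Au + (-1) = 2+, giving Au = +3.
Ligands are named alphabetically: ethylenediamine before glycinato.

(ethylenediamine)(glycinato)gold(III) fluoride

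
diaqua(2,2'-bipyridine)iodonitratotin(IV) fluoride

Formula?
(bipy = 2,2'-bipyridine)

Ligands: 1 2,2'-bipyridine (bipy, neutral), 1 iodo (I, -1), 2 aqua (H2O, neutral), 1 nitrato (NO3, -1). Ligand charge sum = -2.
Charge balance with fluoride (-1) requires 1 complex ion per 2 fluoride.

[Sn(bipy)(H2O)2I(NO3)]F2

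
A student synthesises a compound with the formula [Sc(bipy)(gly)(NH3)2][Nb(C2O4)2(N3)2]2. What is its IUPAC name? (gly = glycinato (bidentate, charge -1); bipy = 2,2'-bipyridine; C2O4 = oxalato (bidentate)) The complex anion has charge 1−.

The complex anion is given as 1−; its ligand charges sum to -6, so Nb = +5.
With 2 anions per cation, the cation must be 2×1 = 2+.
Cation: ligand charges sum to -1; for the ion to be 2+, Sc = +3.

diammine(2,2'-bipyridine)(glycinato)scandium(III) diazidodioxalatoniobate(V)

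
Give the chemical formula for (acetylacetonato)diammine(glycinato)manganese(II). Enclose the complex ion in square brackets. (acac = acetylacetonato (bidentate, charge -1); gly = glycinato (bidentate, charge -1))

Ligands: 1 acetylacetonato (acac, -1), 2 ammine (NH3, neutral), 1 glycinato (gly, -1). Ligand charge sum = -2.
With Mn in oxidation state +2, the complex ion is [Mn...].

[Mn(acac)(gly)(NH3)2]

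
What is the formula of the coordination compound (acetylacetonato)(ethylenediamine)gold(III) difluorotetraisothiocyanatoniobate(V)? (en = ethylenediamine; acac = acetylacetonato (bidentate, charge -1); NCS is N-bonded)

Cation [Au…]: ligand charges -1, Au(III) ⇒ ion charge 2+.
Anion [Nb…]: ligand charges -6, Nb(V) ⇒ ion charge 1−.
One 2+ cation requires 2 of the 1− anion.

[Au(acac)(en)][NbF2(NCS)4]2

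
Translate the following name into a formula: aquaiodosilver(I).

[Ag(H2O)I]

Ligands: 1 iodo (I, -1), 1 aqua (H2O, neutral). Ligand charge sum = -1.
With Ag in oxidation state +1, the complex ion is [Ag...].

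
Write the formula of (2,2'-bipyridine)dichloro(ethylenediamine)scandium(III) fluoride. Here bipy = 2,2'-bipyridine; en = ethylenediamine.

Ligands: 2 chloro (Cl, -1), 1 2,2'-bipyridine (bipy, neutral), 1 ethylenediamine (en, neutral). Ligand charge sum = -2.
With Sc in oxidation state +3, the complex ion is [Sc...]^1+.
Charge balance with fluoride (-1) requires 1 complex ion per 1 fluoride.

[Sc(bipy)Cl2(en)]F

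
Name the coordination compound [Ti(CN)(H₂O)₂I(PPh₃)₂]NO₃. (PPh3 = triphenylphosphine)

The 1 nitrate counter-ion carries a total charge of -1, so each complex ion is 1+.
Ligand charges: 1×cyano (-1 each), 2×aqua (neutral), 2×triphenylphosphine (neutral), 1×iodo (-1 each); total -2. So Ti + (-2) = 1+, giving Ti = +3.
Ligands are named alphabetically: aqua before cyano before iodo before triphenylphosphine.

diaquacyanoiodobis(triphenylphosphine)titanium(III) nitrate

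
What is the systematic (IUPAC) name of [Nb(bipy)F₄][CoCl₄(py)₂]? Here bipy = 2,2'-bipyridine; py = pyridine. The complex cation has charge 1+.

Both ions are complex: the cation is named first with the plain metal name, the anion second with the -ate form; each ion's ligands are alphabetised independently.
The complex cation is given as 1+; its ligand charges sum to -4, so Nb = +5.
A 1:1 salt means the anion carries the equal and opposite charge, 1−.
Anion: ligand charges sum to -4; for the ion to be 1−, Co = +3.

(2,2'-bipyridine)tetrafluoroniobium(V) tetrachlorobis(pyridine)cobaltate(III)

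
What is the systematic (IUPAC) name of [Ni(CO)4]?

tetracarbonylnickel(0)

There is no counter-ion, so the complex is neutral overall.
Ligand charges: 4×carbonyl (neutral); total 0. So Ni + (0) = 0, giving Ni = 0.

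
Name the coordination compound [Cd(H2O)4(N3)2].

tetraaquadiazidocadmium(II)

There is no counter-ion, so the complex is neutral overall.
Ligand charges: 4×aqua (neutral), 2×azido (-1 each); total -2. So Cd + (-2) = 0, giving Cd = +2.
Ligands are named alphabetically: aqua before azido.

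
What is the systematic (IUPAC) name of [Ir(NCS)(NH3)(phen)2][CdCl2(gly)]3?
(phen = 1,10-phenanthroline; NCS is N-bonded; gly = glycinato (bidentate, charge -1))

Both ions are complex: the cation is named first with the plain metal name, the anion second with the -ate form; each ion's ligands are alphabetised independently.
Cadmium is always +2 in its complexes; the anion's ligand charges sum to -3, so the complex anion is 1−.
With 3 anions per cation, the cation must be 3×1 = 3+.
Cation: ligand charges sum to -1; for the ion to be 3+, Ir = +4.

ammineisothiocyanatobis(1,10-phenanthroline)iridium(IV) dichloro(glycinato)cadmate(II)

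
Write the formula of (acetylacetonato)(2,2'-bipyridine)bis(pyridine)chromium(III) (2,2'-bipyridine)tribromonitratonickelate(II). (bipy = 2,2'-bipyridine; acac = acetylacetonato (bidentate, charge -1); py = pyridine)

Cation [Cr…]: ligand charges -1, Cr(III) ⇒ ion charge 2+.
Anion [Ni…]: ligand charges -4, Ni(II) ⇒ ion charge 2−.
One 2+ cation balances one 2− anion.

[Cr(acac)(bipy)(py)2][Ni(bipy)Br3(NO3)]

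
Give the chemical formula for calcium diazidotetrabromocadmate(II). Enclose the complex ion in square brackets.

Ligands: 2 azido (N3, -1), 4 bromo (Br, -1). Ligand charge sum = -6.
With Cd in oxidation state +2, the complex ion is [Cd...]^4−.
Charge balance with calcium (+2) requires 1 complex ion per 2 calcium.

Ca2[CdBr4(N3)2]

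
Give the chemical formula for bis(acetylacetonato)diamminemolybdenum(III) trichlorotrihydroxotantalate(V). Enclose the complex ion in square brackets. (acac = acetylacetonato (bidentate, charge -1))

Cation [Mo…]: ligand charges -2, Mo(III) ⇒ ion charge 1+.
Anion [Ta…]: ligand charges -6, Ta(V) ⇒ ion charge 1−.
One 1+ cation balances one 1− anion.

[Mo(acac)2(NH3)2][TaCl3(OH)3]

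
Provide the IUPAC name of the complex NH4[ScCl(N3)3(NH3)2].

ammonium diamminetriazidochloroscandate(III)

The 1 ammonium counter-ion carries a total charge of +1, so each complex ion is 1−.
Ligand charges: 2×ammine (neutral), 3×azido (-1 each), 1×chloro (-1 each); total -4. So Sc + (-4) = 1−, giving Sc = +3.
Ligands are named alphabetically: ammine before azido before chloro.
The complex ion is anionic, so scandium takes the -ate form scandate(III).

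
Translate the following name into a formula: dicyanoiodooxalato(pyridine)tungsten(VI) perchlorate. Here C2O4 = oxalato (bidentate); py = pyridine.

Ligands: 1 oxalato (C2O4, -2), 1 pyridine (py, neutral), 1 iodo (I, -1), 2 cyano (CN, -1). Ligand charge sum = -5.
Charge balance with perchlorate (-1) requires 1 complex ion per 1 perchlorate.

[W(C2O4)(CN)2I(py)]ClO4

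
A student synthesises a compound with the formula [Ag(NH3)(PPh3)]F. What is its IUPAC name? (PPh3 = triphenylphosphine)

The 1 fluoride counter-ion carries a total charge of -1, so each complex ion is 1+.
Ligand charges: 1×triphenylphosphine (neutral), 1×ammine (neutral); total 0. So Ag + (0) = 1+, giving Ag = +1.
Ligands are named alphabetically: ammine before triphenylphosphine.

ammine(triphenylphosphine)silver(I) fluoride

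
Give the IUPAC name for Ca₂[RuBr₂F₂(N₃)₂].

The 2 calcium counter-ions carry a total charge of +4, so each complex ion is 4−.
Ligand charges: 2×azido (-1 each), 2×bromo (-1 each), 2×fluoro (-1 each); total -6. So Ru + (-6) = 4−, giving Ru = +2.
Ligands are named alphabetically: azido before bromo before fluoro.
The complex ion is anionic, so ruthenium takes the -ate form ruthenate(II).

calcium diazidodibromodifluororuthenate(II)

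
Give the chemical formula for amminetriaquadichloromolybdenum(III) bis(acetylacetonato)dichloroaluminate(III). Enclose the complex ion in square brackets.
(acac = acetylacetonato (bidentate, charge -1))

Cation [Mo…]: ligand charges -2, Mo(III) ⇒ ion charge 1+.
Anion [Al…]: ligand charges -4, Al(III) ⇒ ion charge 1−.
One 1+ cation balances one 1− anion.

[MoCl2(H2O)3(NH3)][Al(acac)2Cl2]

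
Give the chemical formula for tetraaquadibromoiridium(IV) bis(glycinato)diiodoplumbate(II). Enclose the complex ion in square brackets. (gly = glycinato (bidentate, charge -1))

[IrBr2(H2O)4][Pb(gly)2I2]

Cation [Ir…]: ligand charges -2, Ir(IV) ⇒ ion charge 2+.
Anion [Pb…]: ligand charges -4, Pb(II) ⇒ ion charge 2−.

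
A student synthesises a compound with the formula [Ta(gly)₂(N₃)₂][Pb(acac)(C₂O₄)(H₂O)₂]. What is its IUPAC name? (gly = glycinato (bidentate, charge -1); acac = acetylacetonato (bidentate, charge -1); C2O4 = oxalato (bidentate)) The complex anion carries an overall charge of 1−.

The complex anion is given as 1−; its ligand charges sum to -3, so Pb = +2.
A 1:1 salt means the cation carries the equal and opposite charge, 1+.
Cation: ligand charges sum to -4; for the ion to be 1+, Ta = +5.

diazidobis(glycinato)tantalum(V) (acetylacetonato)diaquaoxalatoplumbate(II)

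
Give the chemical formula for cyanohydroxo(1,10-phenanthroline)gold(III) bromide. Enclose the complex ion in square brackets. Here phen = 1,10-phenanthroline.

Ligands: 1 cyano (CN, -1), 1 1,10-phenanthroline (phen, neutral), 1 hydroxo (OH, -1). Ligand charge sum = -2.
With Au in oxidation state +3, the complex ion is [Au...]^1+.
Charge balance with bromide (-1) requires 1 complex ion per 1 bromide.

[Au(CN)(OH)(phen)]Br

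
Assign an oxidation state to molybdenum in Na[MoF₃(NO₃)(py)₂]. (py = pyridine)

+3

1 sodium outside the brackets (+1 each) → the complex ion is 1−.
Ligand charges: 1×NO3 = -1; 2×py neutral; 3×F = -3; sum -4.
Mo + (-4) = 1− ⇒ Mo is +3.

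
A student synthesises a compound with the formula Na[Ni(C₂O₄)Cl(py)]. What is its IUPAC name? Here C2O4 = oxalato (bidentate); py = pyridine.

The 1 sodium counter-ion carries a total charge of +1, so each complex ion is 1−.
Ligand charges: 1×oxalato (-2 each), 1×chloro (-1 each), 1×pyridine (neutral); total -3. So Ni + (-3) = 1−, giving Ni = +2.
Ligands are named alphabetically: chloro before oxalato before pyridine.
The complex ion is anionic, so nickel takes the -ate form nickelate(II).

sodium chlorooxalato(pyridine)nickelate(II)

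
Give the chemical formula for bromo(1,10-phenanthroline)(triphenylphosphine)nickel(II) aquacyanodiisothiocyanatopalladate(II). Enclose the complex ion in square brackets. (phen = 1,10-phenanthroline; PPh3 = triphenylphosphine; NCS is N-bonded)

Cation [Ni…]: ligand charges -1, Ni(II) ⇒ ion charge 1+.
Anion [Pd…]: ligand charges -3, Pd(II) ⇒ ion charge 1−.
One 1+ cation balances one 1− anion.

[NiBr(phen)(PPh3)][Pd(CN)(H2O)(NCS)2]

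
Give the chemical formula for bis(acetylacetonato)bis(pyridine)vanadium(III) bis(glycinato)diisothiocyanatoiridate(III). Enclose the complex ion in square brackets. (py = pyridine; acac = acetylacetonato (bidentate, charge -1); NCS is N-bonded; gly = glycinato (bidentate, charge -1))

[V(acac)2(py)2][Ir(gly)2(NCS)2]

Cation [V…]: ligand charges -2, V(III) ⇒ ion charge 1+.
Anion [Ir…]: ligand charges -4, Ir(III) ⇒ ion charge 1−.
One 1+ cation balances one 1− anion.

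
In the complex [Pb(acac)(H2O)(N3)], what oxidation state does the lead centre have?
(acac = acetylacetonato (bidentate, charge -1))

No counter-ion: the bracketed complex is neutral.
Ligand charges: 1×N3 = -1; 1×H2O neutral; 1×acac = -1; sum -2.
Pb + (-2) = 0 ⇒ Pb is +2.

+2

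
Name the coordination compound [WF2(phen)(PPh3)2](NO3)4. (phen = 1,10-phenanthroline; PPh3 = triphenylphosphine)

difluoro(1,10-phenanthroline)bis(triphenylphosphine)tungsten(VI) nitrate

The 4 nitrate counter-ions carry a total charge of -4, so each complex ion is 4+.
Ligand charges: 2×fluoro (-1 each), 1×1,10-phenanthroline (neutral), 2×triphenylphosphine (neutral); total -2. So W + (-2) = 4+, giving W = +6.
Ligands are named alphabetically: fluoro before phenanthroline before triphenylphosphine.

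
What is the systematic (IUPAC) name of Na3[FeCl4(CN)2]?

The 3 sodium counter-ions carry a total charge of +3, so each complex ion is 3−.
Ligand charges: 2×cyano (-1 each), 4×chloro (-1 each); total -6. So Fe + (-6) = 3−, giving Fe = +3.
The complex ion is anionic, so iron takes the -ate form ferrate(III).

sodium tetrachlorodicyanoferrate(III)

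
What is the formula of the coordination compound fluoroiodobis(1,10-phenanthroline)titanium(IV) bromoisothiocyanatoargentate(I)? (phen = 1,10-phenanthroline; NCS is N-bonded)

[TiFI(phen)2][AgBr(NCS)]2

Cation [Ti…]: ligand charges -2, Ti(IV) ⇒ ion charge 2+.
Anion [Ag…]: ligand charges -2, Ag(I) ⇒ ion charge 1−.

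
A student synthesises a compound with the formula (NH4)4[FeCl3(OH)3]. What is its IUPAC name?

ammonium trichlorotrihydroxoferrate(II)

The 4 ammonium counter-ions carry a total charge of +4, so each complex ion is 4−.
Ligand charges: 3×hydroxo (-1 each), 3×chloro (-1 each); total -6. So Fe + (-6) = 4−, giving Fe = +2.
Ligands are named alphabetically: chloro before hydroxo.
The complex ion is anionic, so iron takes the -ate form ferrate(II).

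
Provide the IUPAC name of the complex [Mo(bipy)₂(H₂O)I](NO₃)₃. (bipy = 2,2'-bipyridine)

aquabis(2,2'-bipyridine)iodomolybdenum(IV) nitrate

The 3 nitrate counter-ions carry a total charge of -3, so each complex ion is 3+.
Ligand charges: 1×aqua (neutral), 2×2,2'-bipyridine (neutral), 1×iodo (-1 each); total -1. So Mo + (-1) = 3+, giving Mo = +4.
Ligands are named alphabetically: aqua before bipyridine before iodo.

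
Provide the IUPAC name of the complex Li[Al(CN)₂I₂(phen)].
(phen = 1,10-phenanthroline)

lithium dicyanodiiodo(1,10-phenanthroline)aluminate(III)

The 1 lithium counter-ion carries a total charge of +1, so each complex ion is 1−.
Ligand charges: 2×iodo (-1 each), 2×cyano (-1 each), 1×1,10-phenanthroline (neutral); total -4. So Al + (-4) = 1−, giving Al = +3.
Ligands are named alphabetically: cyano before iodo before phenanthroline.
The complex ion is anionic, so aluminium takes the -ate form aluminate(III).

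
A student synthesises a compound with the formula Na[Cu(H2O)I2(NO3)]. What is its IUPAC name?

The 1 sodium counter-ion carries a total charge of +1, so each complex ion is 1−.
Ligand charges: 1×aqua (neutral), 2×iodo (-1 each), 1×nitrato (-1 each); total -3. So Cu + (-3) = 1−, giving Cu = +2.
Ligands are named alphabetically: aqua before iodo before nitrato.
The complex ion is anionic, so copper takes the -ate form cuprate(II).

sodium aquadiiodonitratocuprate(II)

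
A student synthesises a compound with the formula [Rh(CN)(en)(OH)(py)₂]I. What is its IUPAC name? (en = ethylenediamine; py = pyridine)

The 1 iodide counter-ion carries a total charge of -1, so each complex ion is 1+.
Ligand charges: 1×ethylenediamine (neutral), 1×cyano (-1 each), 2×pyridine (neutral), 1×hydroxo (-1 each); total -2. So Rh + (-2) = 1+, giving Rh = +3.
Ligands are named alphabetically: cyano before ethylenediamine before hydroxo before pyridine.

cyano(ethylenediamine)hydroxobis(pyridine)rhodium(III) iodide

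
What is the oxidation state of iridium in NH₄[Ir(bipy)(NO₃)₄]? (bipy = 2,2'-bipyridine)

1 ammonium outside the brackets (+1 each) → the complex ion is 1−.
Ligand charges: 4×NO3 = -4; 1×bipy neutral; sum -4.
Ir + (-4) = 1− ⇒ Ir is +3.

+3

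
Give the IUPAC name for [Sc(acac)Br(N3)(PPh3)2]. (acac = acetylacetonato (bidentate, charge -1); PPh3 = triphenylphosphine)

(acetylacetonato)azidobromobis(triphenylphosphine)scandium(III)

There is no counter-ion, so the complex is neutral overall.
Ligand charges: 1×bromo (-1 each), 1×acetylacetonato (-1 each), 2×triphenylphosphine (neutral), 1×azido (-1 each); total -3. So Sc + (-3) = 0, giving Sc = +3.
Ligands are named alphabetically: acetylacetonato before azido before bromo before triphenylphosphine.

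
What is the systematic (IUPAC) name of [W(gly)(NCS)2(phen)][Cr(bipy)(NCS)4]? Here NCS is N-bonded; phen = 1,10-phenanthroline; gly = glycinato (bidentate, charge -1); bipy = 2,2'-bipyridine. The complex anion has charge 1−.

The complex anion is given as 1−; its ligand charges sum to -4, so Cr = +3.
A 1:1 salt means the cation carries the equal and opposite charge, 1+.
Cation: ligand charges sum to -3; for the ion to be 1+, W = +4.

(glycinato)diisothiocyanato(1,10-phenanthroline)tungsten(IV) (2,2'-bipyridine)tetraisothiocyanatochromate(III)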